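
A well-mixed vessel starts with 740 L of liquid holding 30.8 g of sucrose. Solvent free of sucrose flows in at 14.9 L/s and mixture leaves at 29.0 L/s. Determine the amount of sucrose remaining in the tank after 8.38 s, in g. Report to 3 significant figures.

21.5 g

Total volume: dV/dt = Q_in − Q_out = -14.100 L/s, so V(t) = 740 − 14.100 t and V(8.38) = 621.84 L.
Species balance (pure solvent in): dm/dt = −Q_out · m/V(t).
Separate: dm/m = −Q_out dt/V(t) ⇒ ln(m/m₀) = −(Q_out/(Q_in−Q_out)) ln(V/V₀).
m = m₀ (V₀/V)^(Q_out/(Q_in−Q_out)) = 30.8 × (740/621.84)^(-2.0567) = 21.536 g.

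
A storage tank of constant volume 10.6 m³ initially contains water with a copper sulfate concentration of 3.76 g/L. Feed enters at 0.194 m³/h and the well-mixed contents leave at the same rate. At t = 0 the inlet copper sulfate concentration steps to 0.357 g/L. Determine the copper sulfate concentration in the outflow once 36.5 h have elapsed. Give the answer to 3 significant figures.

2.10 g/L

Species balance on the tank: V dC/dt = Q(C_in − C).
Time constant τ = V/Q = 10.6/0.194 = 54.639 h.
Integrating: C(t) = C_in + (C₀ − C_in) e^(−t/τ).
C(36.5) = 0.357 + (3.76 − 0.357)·e^(−36.5/54.639) = 0.357 + (3.4030)·0.51272 = 2.1018 g/L.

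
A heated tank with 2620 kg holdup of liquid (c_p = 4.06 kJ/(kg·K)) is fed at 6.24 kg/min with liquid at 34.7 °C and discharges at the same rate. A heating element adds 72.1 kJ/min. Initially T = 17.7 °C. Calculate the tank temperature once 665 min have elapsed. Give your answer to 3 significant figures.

33.5 °C

Unsteady energy balance on the tank contents: M c_p dT/dt = ṁ c_p (T_in − T) + 72.1.
Rearrange: dT/dt = (T_ss − T)/τ with τ = M/ṁ = 419.87 min and T_ss = T_in + Q̇/(ṁ c_p) = 37.546 °C.
Solution: T(t) = T_ss + (T₀ − T_ss) e^(−t/τ).
T(665) = 37.546 + (-19.846)·e^(−665/419.87) = 37.546 + (-19.846)·0.20519 = 33.474 °C.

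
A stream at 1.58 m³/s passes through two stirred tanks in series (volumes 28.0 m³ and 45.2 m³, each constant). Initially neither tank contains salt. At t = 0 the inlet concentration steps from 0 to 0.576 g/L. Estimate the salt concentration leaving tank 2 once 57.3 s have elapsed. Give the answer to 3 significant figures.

Time constants: τᵢ = Vᵢ/Q for each well-mixed tank.
τ₁ = 28.0/1.58 = 17.722 s; τ₂ = 45.2/1.58 = 28.608 s.
Tank 1: C₁ = C_in(1 − e^(−t/τ₁)). Tank 2 (τ₁ ≠ τ₂): C₂ = C_in[1 − (τ₁ e^(−t/τ₁) − τ₂ e^(−t/τ₂))/(τ₁ − τ₂)].
At t = 57.3: e^(−t/τ₁) = 0.039425, e^(−t/τ₂) = 0.13493.
C₂ = 0.576·[1 − (17.722·0.039425 − 28.608·0.13493)/(-10.886)] = 0.576·0.70958 = 0.40872 g/L.

0.409 g/L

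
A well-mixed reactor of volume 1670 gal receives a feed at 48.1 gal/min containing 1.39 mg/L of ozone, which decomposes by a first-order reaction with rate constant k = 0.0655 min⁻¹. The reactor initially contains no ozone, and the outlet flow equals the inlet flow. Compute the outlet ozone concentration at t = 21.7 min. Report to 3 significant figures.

0.370 mg/L

Accumulation = in − out − consumed: V dC/dt = Q C_in − Q C − k V C.
dC/dt = (Q/V) C_in − (Q/V + k) C; effective rate a = Q/V + k = 0.028802 + 0.0655 = 0.094302 min⁻¹.
C_ss = Q C_in/(Q + kV) = 0.42454 mg/L; C(t) = C_ss + (C₀ − C_ss) e^(−a t).
C(21.7) = 0.42454 + (-0.42454)·e^(−0.094302·21.7) = 0.42454 + (-0.42454)·0.12920 = 0.36969 mg/L.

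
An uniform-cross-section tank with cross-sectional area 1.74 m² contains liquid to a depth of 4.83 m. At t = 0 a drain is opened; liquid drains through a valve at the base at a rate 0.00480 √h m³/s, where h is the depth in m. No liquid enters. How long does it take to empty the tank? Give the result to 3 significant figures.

Mass balance (ρ constant): A dh/dt = −0.00480 √h.
This is separable: 2 d(√h)/dt = −0.00480/A, so √h = √h₀ − (0.00480/(2A)) t.
Tank is empty when √h = 0: t_empty = 2A√h₀/0.00480.
t_empty = 2·1.74·√4.83/0.00480 = 3.4800·2.1977/0.00480 = 1593.4 s.

1590 s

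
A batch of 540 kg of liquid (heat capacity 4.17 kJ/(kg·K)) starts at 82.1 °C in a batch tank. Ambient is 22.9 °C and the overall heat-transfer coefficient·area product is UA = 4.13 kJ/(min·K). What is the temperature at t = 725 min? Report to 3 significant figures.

38.6 °C

Lumped-capacitance energy balance: M c_p dT/dt = UA(T_amb − T).
dT/dt = (T_ss − T)/τ with T_ss = T_amb = 22.900 °C, τ = M c_p/UA = 540·4.17/4.13 = 545.23 min.
T approaches T_ss exponentially: T(t) = T_ss + (T₀ − T_ss) e^(−t/τ).
T(725) = 22.900 + (59.200)·0.26455 = 38.562 °C.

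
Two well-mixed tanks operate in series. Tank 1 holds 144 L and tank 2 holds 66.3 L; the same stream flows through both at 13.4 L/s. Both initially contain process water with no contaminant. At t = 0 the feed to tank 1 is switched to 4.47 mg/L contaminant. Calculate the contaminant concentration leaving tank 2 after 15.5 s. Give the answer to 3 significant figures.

2.68 mg/L

Time constants: τᵢ = Vᵢ/Q for each well-mixed tank.
τ₁ = 144/13.4 = 10.746 s; τ₂ = 66.3/13.4 = 4.9478 s.
Solving the cascade with C₁(0)=C₂(0)=0 gives C₂(t) = C_in[1 − (τ₁ e^(−t/τ₁) − τ₂ e^(−t/τ₂))/(τ₁ − τ₂)].
At t = 15.5: e^(−t/τ₁) = 0.23637, e^(−t/τ₂) = 0.043599.
C₂ = 4.47·[1 − (10.746·0.23637 − 4.9478·0.043599)/(5.7985)] = 4.47·0.59914 = 2.6782 mg/L.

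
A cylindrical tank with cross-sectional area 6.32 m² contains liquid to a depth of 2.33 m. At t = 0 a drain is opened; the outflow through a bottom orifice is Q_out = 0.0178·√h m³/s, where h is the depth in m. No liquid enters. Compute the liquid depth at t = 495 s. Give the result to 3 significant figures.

0.688 m

With no inflow, A dh/dt = −0.0178 √h.
This is separable: 2 d(√h)/dt = −0.0178/A, so √h = √h₀ − (0.0178/(2A)) t.
√h = √2.33 − 0.0178·495/(2·6.32) = 1.5264 − 0.69707 = 0.82936.
h = 0.82936² = 0.68784 m.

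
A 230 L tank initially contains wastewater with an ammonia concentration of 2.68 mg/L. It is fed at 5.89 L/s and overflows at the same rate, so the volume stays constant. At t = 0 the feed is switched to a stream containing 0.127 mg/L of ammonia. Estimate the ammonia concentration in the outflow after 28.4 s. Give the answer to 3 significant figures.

1.36 mg/L

Species balance on the tank: V dC/dt = Q(C_in − C).
So dC/dt = (C_in − C)/τ with τ = V/Q = 230/5.89 = 39.049 s.
C approaches C_in exponentially: C(t) = C_in + (C₀ − C_in) e^(−t/τ).
C(28.4) = 0.127 + (2.68 − 0.127)·e^(−28.4/39.049) = 0.127 + (2.5530)·0.48322 = 1.3607 mg/L.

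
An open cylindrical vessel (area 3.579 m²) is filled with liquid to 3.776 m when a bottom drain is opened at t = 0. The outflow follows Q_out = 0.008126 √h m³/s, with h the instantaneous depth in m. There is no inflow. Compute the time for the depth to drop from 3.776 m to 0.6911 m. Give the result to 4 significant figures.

979.4 s

A dh/dt = −Q_out = −0.008126 √h.
This is separable: 2 d(√h)/dt = −0.008126/A, so √h = √h₀ − (0.008126/(2A)) t.
t = 2A(√h₀ − √h)/0.008126 = 2·3.579·(√3.776 − √0.6911)/0.008126
  = 7.15800 × (1.94319 − 0.831324) / 0.008126 = 979.419 s.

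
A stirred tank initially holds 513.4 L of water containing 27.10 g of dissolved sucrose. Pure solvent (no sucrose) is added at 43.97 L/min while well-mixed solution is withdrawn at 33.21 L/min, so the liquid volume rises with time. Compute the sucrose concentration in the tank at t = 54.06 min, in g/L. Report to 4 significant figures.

0.002388 g/L

Let m(t) be the amount of sucrose. Volume: V(t) = V₀ + (Q_in − Q_out) t = 513.4 + 10.7600 t; V(54.06) = 1095.09 L.
Species balance (pure solvent in): dm/dt = −Q_out · m/V(t).
Separate: dm/m = −Q_out dt/V(t) ⇒ ln(m/m₀) = −(Q_out/(Q_in−Q_out)) ln(V/V₀).
m = m₀ (V₀/V)^(Q_out/(Q_in−Q_out)) = 27.10 × (513.4/1095.09)^(3.08643) = 2.61552 g.
C = m/V = 2.61552/1095.09 = 0.00238841 g/L.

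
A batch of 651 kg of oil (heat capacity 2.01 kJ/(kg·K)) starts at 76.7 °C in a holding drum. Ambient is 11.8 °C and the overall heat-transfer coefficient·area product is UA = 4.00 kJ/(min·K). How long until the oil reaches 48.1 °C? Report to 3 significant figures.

Lumped-capacitance energy balance: M c_p dT/dt = UA(T_amb − T).
τ = M c_p/UA = 327.13 min; T_ss = T_amb = 11.800 °C.
T(t) = T_ss + (T₀ − T_ss)e^(−t/τ); set T = 48.1:
t = −τ ln[(T − T_ss)/(T₀ − T_ss)] = −327.13 · ln(0.55932) = 190.07 min.

190 min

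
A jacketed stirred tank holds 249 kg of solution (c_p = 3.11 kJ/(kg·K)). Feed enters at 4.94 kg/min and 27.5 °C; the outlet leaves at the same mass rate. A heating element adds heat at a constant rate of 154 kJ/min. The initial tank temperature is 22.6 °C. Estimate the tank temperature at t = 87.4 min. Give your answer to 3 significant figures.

34.9 °C

M c_p dT/dt = ṁ c_p (T_in − T) + Q̇.
τ = M/ṁ = 50.405 min; T_ss = T_in + Q̇/(ṁ c_p) = 27.5 + 154/(4.94·3.11) = 37.524 °C.
Integrating: T(t) = T_ss + (T₀ − T_ss) e^(−t/τ).
T(87.4) = 37.524 + (-14.924)·e^(−87.4/50.405) = 37.524 + (-14.924)·0.17658 = 34.889 °C.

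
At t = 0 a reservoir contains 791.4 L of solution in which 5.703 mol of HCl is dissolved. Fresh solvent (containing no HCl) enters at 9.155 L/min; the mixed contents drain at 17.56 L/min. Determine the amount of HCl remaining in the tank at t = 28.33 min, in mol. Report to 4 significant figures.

Let m(t) be the amount of HCl. Volume: V(t) = V₀ + (Q_in − Q_out) t = 791.4 − 8.40500 t; V(28.33) = 553.286 L.
Species balance (pure solvent in): dm/dt = −Q_out · m/V(t).
dm/m = −Q_out dt/(V₀ − 8.40500 t); integrating gives ln(m/m₀) = −(Q_out/(Q_in−Q_out)) ln(V/V₀).
m = m₀ (V₀/V)^(Q_out/(Q_in−Q_out)) = 5.703 × (791.4/553.286)^(-2.08923) = 2.69985 mol.

2.700 mol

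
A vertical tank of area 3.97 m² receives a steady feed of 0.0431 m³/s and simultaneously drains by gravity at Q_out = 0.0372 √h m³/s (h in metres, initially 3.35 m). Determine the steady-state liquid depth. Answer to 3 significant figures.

1.34 m

Level balance: A dh/dt = 0.0431 − 0.0372 √h. Setting dh/dt = 0:
Q_in = 0.0372 √h_ss ⇒ √h_ss = 0.0431/0.0372 = 1.1586.
h_ss = 1.1586² = 1.3424 m. (Since h₀ = 3.35 m > h_ss, the level will fall toward this value.)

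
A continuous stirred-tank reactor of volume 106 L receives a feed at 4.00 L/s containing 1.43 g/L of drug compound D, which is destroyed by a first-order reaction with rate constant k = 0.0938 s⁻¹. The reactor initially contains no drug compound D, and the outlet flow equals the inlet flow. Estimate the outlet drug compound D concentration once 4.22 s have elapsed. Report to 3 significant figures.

Accumulation = in − out − consumed: V dC/dt = Q C_in − Q C − k V C.
dC/dt = (Q/V) C_in − (Q/V + k) C; effective rate a = Q/V + k = 0.037736 + 0.0938 = 0.13154 s⁻¹.
C_ss = Q C_in/(Q + kV) = 0.41025 g/L; C(t) = C_ss + (C₀ − C_ss) e^(−a t).
C(4.22) = 0.41025 + (-0.41025)·e^(−0.13154·4.22) = 0.41025 + (-0.41025)·0.57403 = 0.17475 g/L.

0.175 g/L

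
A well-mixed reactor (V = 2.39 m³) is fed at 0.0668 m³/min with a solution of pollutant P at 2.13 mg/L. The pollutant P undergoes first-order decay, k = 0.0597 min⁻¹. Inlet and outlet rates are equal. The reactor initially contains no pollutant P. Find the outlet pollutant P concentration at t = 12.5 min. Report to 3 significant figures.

V dC/dt = Q(C_in − C) − k V C.
dC/dt = (Q/V) C_in − (Q/V + k) C; effective rate a = Q/V + k = 0.027950 + 0.0597 = 0.087650 min⁻¹.
C_ss = Q C_in/(Q + kV) = 0.67922 mg/L; C(t) = C_ss + (C₀ − C_ss) e^(−a t).
C(12.5) = 0.67922 + (-0.67922)·e^(−0.087650·12.5) = 0.67922 + (-0.67922)·0.33433 = 0.45213 mg/L.

0.452 mg/L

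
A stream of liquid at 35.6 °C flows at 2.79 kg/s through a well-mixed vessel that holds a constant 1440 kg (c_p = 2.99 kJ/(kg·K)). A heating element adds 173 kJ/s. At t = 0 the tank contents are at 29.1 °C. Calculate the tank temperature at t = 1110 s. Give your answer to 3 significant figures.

M c_p dT/dt = ṁ c_p (T_in − T) + Q̇.
Rearrange: dT/dt = (T_ss − T)/τ with τ = M/ṁ = 516.13 s and T_ss = T_in + Q̇/(ṁ c_p) = 56.338 °C.
T approaches T_ss exponentially: T(t) = T_ss + (T₀ − T_ss) e^(−t/τ).
T(1110) = 56.338 + (-27.238)·e^(−1110/516.13) = 56.338 + (-27.238)·0.11641 = 53.167 °C.

53.2 °C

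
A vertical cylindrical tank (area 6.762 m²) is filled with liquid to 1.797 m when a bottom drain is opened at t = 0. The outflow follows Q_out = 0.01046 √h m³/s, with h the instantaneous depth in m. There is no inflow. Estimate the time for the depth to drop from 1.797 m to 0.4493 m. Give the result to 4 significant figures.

With no inflow, A dh/dt = −0.01046 √h.
∫ h^(−1/2) dh = −(0.01046/A) ∫ dt, giving 2√h = 2√h₀ − (0.01046/A) t.
t = 2A(√h₀ − √h)/0.01046 = 2·6.762·(√1.797 − √0.4493)/0.01046
  = 13.5240 × (1.34052 − 0.670298) / 0.01046 = 866.549 s.

866.5 s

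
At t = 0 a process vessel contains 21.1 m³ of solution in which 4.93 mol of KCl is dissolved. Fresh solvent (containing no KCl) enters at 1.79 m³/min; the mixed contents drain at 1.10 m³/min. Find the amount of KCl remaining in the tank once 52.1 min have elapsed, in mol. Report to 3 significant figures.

Let m(t) be the amount of KCl. Volume: V(t) = V₀ + (Q_in − Q_out) t = 21.1 + 0.69000 t; V(52.1) = 57.049 m³.
Solute balance: dm/dt = 0 − Q_out C = −Q_out m/V(t).
dm/m = −Q_out dt/(V₀ + 0.69000 t); integrating gives ln(m/m₀) = −(Q_out/(Q_in−Q_out)) ln(V/V₀).
m = m₀ (V₀/V)^(Q_out/(Q_in−Q_out)) = 4.93 × (21.1/57.049)^(1.5942) = 1.0097 mol.

1.01 mol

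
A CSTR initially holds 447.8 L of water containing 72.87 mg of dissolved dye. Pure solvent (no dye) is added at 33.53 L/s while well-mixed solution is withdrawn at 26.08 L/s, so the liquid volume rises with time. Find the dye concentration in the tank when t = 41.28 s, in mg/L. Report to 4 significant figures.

0.01547 mg/L

Total volume: dV/dt = Q_in − Q_out = 7.45000 L/s, so V(t) = 447.8 + 7.45000 t and V(41.28) = 755.336 L.
No dye enters, so dm/dt = −Q_out · (m/V).
dm/m = −Q_out dt/(V₀ + 7.45000 t); integrating gives ln(m/m₀) = −(Q_out/(Q_in−Q_out)) ln(V/V₀).
m = m₀ (V₀/V)^(Q_out/(Q_in−Q_out)) = 72.87 × (447.8/755.336)^(3.50067) = 11.6869 mg.
C = m/V = 11.6869/755.336 = 0.0154725 mg/L.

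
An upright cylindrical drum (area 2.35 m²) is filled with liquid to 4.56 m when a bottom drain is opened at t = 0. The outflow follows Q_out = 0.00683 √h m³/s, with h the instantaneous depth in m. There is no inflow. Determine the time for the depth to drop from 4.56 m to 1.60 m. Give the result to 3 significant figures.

599 s

A dh/dt = −Q_out = −0.00683 √h.
∫ h^(−1/2) dh = −(0.00683/A) ∫ dt, giving 2√h = 2√h₀ − (0.00683/A) t.
t = 2A(√h₀ − √h)/0.00683 = 2·2.35·(√4.56 − √1.60)/0.00683
  = 4.7000 × (2.1354 − 1.2649) / 0.00683 = 599.03 s.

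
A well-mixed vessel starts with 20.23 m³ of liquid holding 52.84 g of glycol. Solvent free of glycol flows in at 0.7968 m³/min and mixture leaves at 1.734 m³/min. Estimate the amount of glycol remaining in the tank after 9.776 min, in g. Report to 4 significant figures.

17.31 g

Let m(t) be the amount of glycol. Volume: V(t) = V₀ + (Q_in − Q_out) t = 20.23 − 0.937200 t; V(9.776) = 11.0679 m³.
No glycol enters, so dm/dt = −Q_out · (m/V).
dm/m = −Q_out dt/(V₀ − 0.937200 t); integrating gives ln(m/m₀) = −(Q_out/(Q_in−Q_out)) ln(V/V₀).
m = m₀ (V₀/V)^(Q_out/(Q_in−Q_out)) = 52.84 × (20.23/11.0679)^(-1.85019) = 17.3118 g.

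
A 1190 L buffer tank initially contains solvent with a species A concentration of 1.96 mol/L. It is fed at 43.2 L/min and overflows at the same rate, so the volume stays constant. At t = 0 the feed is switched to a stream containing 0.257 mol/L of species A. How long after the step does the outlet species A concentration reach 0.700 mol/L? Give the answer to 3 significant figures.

Species balance on the tank: V dC/dt = Q(C_in − C), so τ = V/Q = 27.546 min.
C(t) = C_in + (C₀ − C_in) e^(−t/τ). Set C = 0.700 and solve for t:
e^(−t/τ) = (C − C_in)/(C₀ − C_in) = (0.700 − 0.257)/(1.96 − 0.257) = 0.26013
t = −τ ln(…) = 27.546 × 1.3466 = 37.093 min.

37.1 min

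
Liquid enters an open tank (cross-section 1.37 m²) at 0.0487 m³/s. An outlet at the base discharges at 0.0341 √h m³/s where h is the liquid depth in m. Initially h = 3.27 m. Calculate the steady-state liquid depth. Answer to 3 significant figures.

2.04 m

Volume balance on the tank: A dh/dt = Q_in − 0.0341 √h. At steady state dh/dt = 0:
Q_in = 0.0341 √h_ss ⇒ √h_ss = 0.0487/0.0341 = 1.4282.
h_ss = 1.4282² = 2.0396 m. (Since h₀ = 3.27 m > h_ss, the level will fall toward this value.)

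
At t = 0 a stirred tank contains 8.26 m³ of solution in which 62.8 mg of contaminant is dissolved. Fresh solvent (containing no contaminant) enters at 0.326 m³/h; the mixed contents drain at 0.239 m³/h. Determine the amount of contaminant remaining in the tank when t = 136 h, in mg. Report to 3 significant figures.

Total volume: dV/dt = Q_in − Q_out = 0.087000 m³/h, so V(t) = 8.26 + 0.087000 t and V(136) = 20.092 m³.
Solute balance: dm/dt = 0 − Q_out C = −Q_out m/V(t).
Separate: dm/m = −Q_out dt/V(t) ⇒ ln(m/m₀) = −(Q_out/(Q_in−Q_out)) ln(V/V₀).
m = m₀ (V₀/V)^(Q_out/(Q_in−Q_out)) = 62.8 × (8.26/20.092)^(2.7471) = 5.4632 mg.

5.46 mg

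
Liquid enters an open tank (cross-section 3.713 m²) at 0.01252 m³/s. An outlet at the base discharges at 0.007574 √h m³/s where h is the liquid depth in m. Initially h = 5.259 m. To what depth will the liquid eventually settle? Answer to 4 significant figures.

2.732 m

A dh/dt = Q_in − 0.007574 √h. Steady state requires inflow = outflow:
Q_in = 0.007574 √h_ss ⇒ √h_ss = 0.01252/0.007574 = 1.65302.
h_ss = 1.65302² = 2.73249 m. (Since h₀ = 5.259 m > h_ss, the level will fall toward this value.)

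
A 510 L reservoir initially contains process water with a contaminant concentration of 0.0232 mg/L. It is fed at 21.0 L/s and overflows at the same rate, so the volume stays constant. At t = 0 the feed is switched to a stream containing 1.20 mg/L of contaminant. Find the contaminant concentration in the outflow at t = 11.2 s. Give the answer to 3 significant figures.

Accumulation = in − out for the solute gives V dC/dt = Q(C_in − C).
Time constant τ = V/Q = 510/21.0 = 24.286 s.
Integrating: C(t) = C_in + (C₀ − C_in) e^(−t/τ).
C(11.2) = 1.20 + (0.0232 − 1.20)·e^(−11.2/24.286) = 1.20 + (-1.1768)·0.63054 = 0.45798 mg/L.

0.458 mg/L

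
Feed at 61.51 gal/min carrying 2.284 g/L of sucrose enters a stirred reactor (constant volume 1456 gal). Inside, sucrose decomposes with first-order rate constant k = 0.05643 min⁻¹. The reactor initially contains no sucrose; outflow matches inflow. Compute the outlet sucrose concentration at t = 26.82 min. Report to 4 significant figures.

0.9085 g/L

Accumulation = in − out − consumed: V dC/dt = Q C_in − Q C − k V C.
This is linear with rate a = Q/V + k = 0.0986759 min⁻¹.
C_ss = Q C_in/(Q + kV) = 0.977844 g/L; C(t) = C_ss + (C₀ − C_ss) e^(−a t).
C(26.82) = 0.977844 + (-0.977844)·e^(−0.0986759·26.82) = 0.977844 + (-0.977844)·0.0708998 = 0.908515 g/L.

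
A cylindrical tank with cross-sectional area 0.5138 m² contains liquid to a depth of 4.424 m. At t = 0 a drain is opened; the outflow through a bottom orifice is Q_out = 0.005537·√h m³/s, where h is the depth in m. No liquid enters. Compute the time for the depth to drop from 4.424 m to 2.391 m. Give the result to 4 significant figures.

103.4 s

Volume balance on the tank: A dh/dt = −0.005537 √h.
∫ h^(−1/2) dh = −(0.005537/A) ∫ dt, giving 2√h = 2√h₀ − (0.005537/A) t.
t = 2A(√h₀ − √h)/0.005537 = 2·0.5138·(√4.424 − √2.391)/0.005537
  = 1.02760 × (2.10333 − 1.54629) / 0.005537 = 103.381 s.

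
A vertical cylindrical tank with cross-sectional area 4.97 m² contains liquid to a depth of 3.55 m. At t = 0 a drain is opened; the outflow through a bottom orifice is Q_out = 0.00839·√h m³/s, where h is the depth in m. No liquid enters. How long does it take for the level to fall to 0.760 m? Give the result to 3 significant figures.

1200 s

Volume balance on the tank: A dh/dt = −0.00839 √h.
Separate and integrate: 2(√h − √h₀) = −(0.00839/A) t.
t = 2A(√h₀ − √h)/0.00839 = 2·4.97·(√3.55 − √0.760)/0.00839
  = 9.9400 × (1.8841 − 0.87178) / 0.00839 = 1199.4 s.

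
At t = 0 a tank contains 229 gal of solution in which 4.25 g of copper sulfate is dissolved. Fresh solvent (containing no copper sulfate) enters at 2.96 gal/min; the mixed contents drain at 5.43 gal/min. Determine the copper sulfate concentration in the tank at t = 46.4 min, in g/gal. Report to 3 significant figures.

0.00808 g/gal

Total volume: dV/dt = Q_in − Q_out = -2.4700 gal/min, so V(t) = 229 − 2.4700 t and V(46.4) = 114.39 gal.
Solute balance: dm/dt = 0 − Q_out C = −Q_out m/V(t).
Separate: dm/m = −Q_out dt/V(t) ⇒ ln(m/m₀) = −(Q_out/(Q_in−Q_out)) ln(V/V₀).
m = m₀ (V₀/V)^(Q_out/(Q_in−Q_out)) = 4.25 × (229/114.39)^(-2.1984) = 0.92408 g.
C = m/V = 0.92408/114.39 = 0.0080782 g/gal.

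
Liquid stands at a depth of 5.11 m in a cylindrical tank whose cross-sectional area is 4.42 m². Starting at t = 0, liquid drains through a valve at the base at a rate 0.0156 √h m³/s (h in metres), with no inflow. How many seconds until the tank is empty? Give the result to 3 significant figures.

1280 s

A dh/dt = −Q_out = −0.0156 √h.
Separate and integrate: 2(√h − √h₀) = −(0.0156/A) t.
Tank is empty when √h = 0: t_empty = 2A√h₀/0.0156.
t_empty = 2·4.42·√5.11/0.0156 = 8.8400·2.2605/0.0156 = 1281.0 s.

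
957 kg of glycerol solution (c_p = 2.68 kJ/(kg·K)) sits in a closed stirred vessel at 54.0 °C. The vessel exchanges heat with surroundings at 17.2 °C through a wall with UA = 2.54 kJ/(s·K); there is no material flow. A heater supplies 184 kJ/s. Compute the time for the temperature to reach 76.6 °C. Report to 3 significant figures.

1020 s

Lumped-capacitance energy balance: M c_p dT/dt = UA(T_amb − T) + Q̇.
τ = M c_p/UA = 1009.7 s; T_ss = T_amb + Q̇/UA = 17.2 + 184/2.54 = 89.641 °C.
T(t) = T_ss + (T₀ − T_ss)e^(−t/τ); set T = 76.6:
t = −τ ln[(T − T_ss)/(T₀ − T_ss)] = −1009.7 · ln(0.36590) = 1015.2 s.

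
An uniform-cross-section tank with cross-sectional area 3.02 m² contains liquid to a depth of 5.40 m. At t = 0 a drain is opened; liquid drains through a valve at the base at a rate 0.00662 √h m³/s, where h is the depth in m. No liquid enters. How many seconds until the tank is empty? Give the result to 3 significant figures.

A dh/dt = −Q_out = −0.00662 √h.
This is separable: 2 d(√h)/dt = −0.00662/A, so √h = √h₀ − (0.00662/(2A)) t.
Tank is empty when √h = 0: t_empty = 2A√h₀/0.00662.
t_empty = 2·3.02·√5.40/0.00662 = 6.0400·2.3238/0.00662 = 2120.2 s.

2120 s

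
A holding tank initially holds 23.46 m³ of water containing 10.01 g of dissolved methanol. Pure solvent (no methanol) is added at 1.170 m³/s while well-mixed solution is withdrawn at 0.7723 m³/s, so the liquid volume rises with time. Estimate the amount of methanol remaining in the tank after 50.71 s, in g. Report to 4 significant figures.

3.001 g

Let m(t) be the amount of methanol. Volume: V(t) = V₀ + (Q_in − Q_out) t = 23.46 + 0.397700 t; V(50.71) = 43.6274 m³.
Species balance (pure solvent in): dm/dt = −Q_out · m/V(t).
dm/m = −Q_out dt/(V₀ + 0.397700 t); integrating gives ln(m/m₀) = −(Q_out/(Q_in−Q_out)) ln(V/V₀).
m = m₀ (V₀/V)^(Q_out/(Q_in−Q_out)) = 10.01 × (23.46/43.6274)^(1.94192) = 3.00069 g.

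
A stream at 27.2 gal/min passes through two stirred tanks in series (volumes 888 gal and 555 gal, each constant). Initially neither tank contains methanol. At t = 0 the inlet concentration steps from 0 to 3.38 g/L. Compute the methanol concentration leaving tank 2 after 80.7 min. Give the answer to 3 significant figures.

Each tank obeys Vᵢ dCᵢ/dt = Q(Cᵢ₋₁ − Cᵢ), so τᵢ = Vᵢ/Q.
τ₁ = 888/27.2 = 32.647 min; τ₂ = 555/27.2 = 20.404 min.
Solving the cascade with C₁(0)=C₂(0)=0 gives C₂(t) = C_in[1 − (τ₁ e^(−t/τ₁) − τ₂ e^(−t/τ₂))/(τ₁ − τ₂)].
At t = 80.7: e^(−t/τ₁) = 0.084425, e^(−t/τ₂) = 0.019158.
C₂ = 3.38·[1 − (32.647·0.084425 − 20.404·0.019158)/(12.243)] = 3.38·0.80680 = 2.7270 g/L.

2.73 g/L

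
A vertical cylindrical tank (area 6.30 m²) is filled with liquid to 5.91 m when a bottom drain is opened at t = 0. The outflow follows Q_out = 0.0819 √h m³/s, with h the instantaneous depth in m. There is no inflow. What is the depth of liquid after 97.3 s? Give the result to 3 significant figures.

A dh/dt = −Q_out = −0.0819 √h.
This is separable: 2 d(√h)/dt = −0.0819/A, so √h = √h₀ − (0.0819/(2A)) t.
√h = √5.91 − 0.0819·97.3/(2·6.30) = 2.4310 − 0.63245 = 1.7986.
h = 1.7986² = 3.2350 m.

3.23 m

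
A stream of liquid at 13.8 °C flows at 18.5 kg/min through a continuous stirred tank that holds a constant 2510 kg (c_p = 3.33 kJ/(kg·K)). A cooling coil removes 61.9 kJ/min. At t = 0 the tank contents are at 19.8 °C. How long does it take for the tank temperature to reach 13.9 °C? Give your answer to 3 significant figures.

First-law balance (no shaft work): M c_p dT/dt = ṁ c_p (T_in − T) − 61.9.
τ = M/ṁ = 135.68 min; T_ss = T_in − Q̇/(ṁ c_p) = 12.795 °C.
T(t) = T_ss + (T₀ − T_ss) e^(−t/τ). Set T = 13.9:
e^(−t/τ) = (13.9 − 12.795)/(19.8 − 12.795) = 0.15772
t = −135.68 · ln(0.15772) = 250.58 min.

251 min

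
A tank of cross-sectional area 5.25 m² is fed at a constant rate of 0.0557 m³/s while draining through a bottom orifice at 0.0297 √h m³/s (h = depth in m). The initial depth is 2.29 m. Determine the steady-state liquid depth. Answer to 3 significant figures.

A dh/dt = Q_in − 0.0297 √h. Steady state requires inflow = outflow:
Q_in = 0.0297 √h_ss ⇒ √h_ss = 0.0557/0.0297 = 1.8754.
h_ss = 1.8754² = 3.5172 m. (Since h₀ = 2.29 m < h_ss, the level will rise toward this value.)

3.52 m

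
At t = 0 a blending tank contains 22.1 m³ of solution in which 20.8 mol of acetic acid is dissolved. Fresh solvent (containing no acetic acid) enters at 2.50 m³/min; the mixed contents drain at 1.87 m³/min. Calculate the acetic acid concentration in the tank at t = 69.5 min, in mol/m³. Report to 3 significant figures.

0.0123 mol/m³

Let m(t) be the amount of acetic acid. Volume: V(t) = V₀ + (Q_in − Q_out) t = 22.1 + 0.63000 t; V(69.5) = 65.885 m³.
No acetic acid enters, so dm/dt = −Q_out · (m/V).
dm/m = −Q_out dt/(V₀ + 0.63000 t); integrating gives ln(m/m₀) = −(Q_out/(Q_in−Q_out)) ln(V/V₀).
m = m₀ (V₀/V)^(Q_out/(Q_in−Q_out)) = 20.8 × (22.1/65.885)^(2.9683) = 0.81272 mol.
C = m/V = 0.81272/65.885 = 0.012335 mol/m³.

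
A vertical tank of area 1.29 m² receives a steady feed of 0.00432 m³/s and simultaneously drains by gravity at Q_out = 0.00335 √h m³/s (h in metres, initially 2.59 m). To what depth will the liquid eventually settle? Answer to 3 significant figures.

1.66 m

A dh/dt = Q_in − 0.00335 √h. Steady state requires inflow = outflow:
Q_in = 0.00335 √h_ss ⇒ √h_ss = 0.00432/0.00335 = 1.2896.
h_ss = 1.2896² = 1.6629 m. (Since h₀ = 2.59 m > h_ss, the level will fall toward this value.)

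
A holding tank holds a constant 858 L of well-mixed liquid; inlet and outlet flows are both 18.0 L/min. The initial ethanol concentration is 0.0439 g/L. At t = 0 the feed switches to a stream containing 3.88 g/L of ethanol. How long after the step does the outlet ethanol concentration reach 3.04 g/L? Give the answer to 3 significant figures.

Mass balance on the solute (V constant): V dC/dt = Q(C_in − C), so τ = V/Q = 47.667 min.
C(t) = C_in + (C₀ − C_in) e^(−t/τ). Set C = 3.04 and solve for t:
e^(−t/τ) = (C − C_in)/(C₀ − C_in) = (3.04 − 3.88)/(0.0439 − 3.88) = 0.21897
t = −τ ln(…) = 47.667 × 1.5188 = 72.397 min.

72.4 min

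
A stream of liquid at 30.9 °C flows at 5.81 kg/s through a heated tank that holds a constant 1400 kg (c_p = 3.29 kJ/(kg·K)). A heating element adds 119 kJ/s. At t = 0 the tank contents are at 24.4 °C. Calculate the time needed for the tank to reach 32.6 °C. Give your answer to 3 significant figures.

Unsteady energy balance on the tank contents: M c_p dT/dt = ṁ c_p (T_in − T) + 119.
τ = M/ṁ = 240.96 s; T_ss = T_in + Q̇/(ṁ c_p) = 37.126 °C.
T(t) = T_ss + (T₀ − T_ss) e^(−t/τ). Set T = 32.6:
e^(−t/τ) = (32.6 − 37.126)/(24.4 − 37.126) = 0.35563
t = −240.96 · ln(0.35563) = 249.13 s.

249 s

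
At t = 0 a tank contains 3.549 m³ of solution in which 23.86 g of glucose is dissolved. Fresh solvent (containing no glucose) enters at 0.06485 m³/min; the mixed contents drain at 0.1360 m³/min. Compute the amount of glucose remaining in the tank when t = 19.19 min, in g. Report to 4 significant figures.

Let m(t) be the amount of glucose. Volume: V(t) = V₀ + (Q_in − Q_out) t = 3.549 − 0.0711500 t; V(19.19) = 2.18363 m³.
Solute balance: dm/dt = 0 − Q_out C = −Q_out m/V(t).
dm/m = −Q_out dt/(V₀ − 0.0711500 t); integrating gives ln(m/m₀) = −(Q_out/(Q_in−Q_out)) ln(V/V₀).
m = m₀ (V₀/V)^(Q_out/(Q_in−Q_out)) = 23.86 × (3.549/2.18363)^(-1.91145) = 9.42961 g.

9.430 g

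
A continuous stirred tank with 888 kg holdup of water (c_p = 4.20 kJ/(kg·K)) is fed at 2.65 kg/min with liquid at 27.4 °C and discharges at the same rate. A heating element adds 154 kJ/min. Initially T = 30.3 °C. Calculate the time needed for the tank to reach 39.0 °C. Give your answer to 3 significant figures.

M c_p dT/dt = ṁ c_p (T_in − T) + Q̇.
τ = M/ṁ = 335.09 min; T_ss = T_in + Q̇/(ṁ c_p) = 41.236 °C.
T(t) = T_ss + (T₀ − T_ss) e^(−t/τ). Set T = 39.0:
e^(−t/τ) = (39.0 − 41.236)/(30.3 − 41.236) = 0.20450
t = −335.09 · ln(0.20450) = 531.86 min.

532 min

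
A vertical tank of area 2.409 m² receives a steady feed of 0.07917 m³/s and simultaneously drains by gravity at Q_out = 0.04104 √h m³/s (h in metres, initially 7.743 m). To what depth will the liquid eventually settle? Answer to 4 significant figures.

Level balance: A dh/dt = 0.07917 − 0.04104 √h. Setting dh/dt = 0:
Q_in = 0.04104 √h_ss ⇒ √h_ss = 0.07917/0.04104 = 1.92909.
h_ss = 1.92909² = 3.72140 m. (Since h₀ = 7.743 m > h_ss, the level will fall toward this value.)

3.721 m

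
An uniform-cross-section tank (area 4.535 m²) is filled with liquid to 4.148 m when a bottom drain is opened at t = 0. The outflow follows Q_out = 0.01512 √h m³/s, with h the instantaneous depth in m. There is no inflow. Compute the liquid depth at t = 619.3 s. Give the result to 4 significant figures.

With no inflow, A dh/dt = −0.01512 √h.
Separate and integrate: 2(√h − √h₀) = −(0.01512/A) t.
√h = √4.148 − 0.01512·619.3/(2·4.535) = 2.03666 − 1.03239 = 1.00427.
h = 1.00427² = 1.00856 m.

1.009 m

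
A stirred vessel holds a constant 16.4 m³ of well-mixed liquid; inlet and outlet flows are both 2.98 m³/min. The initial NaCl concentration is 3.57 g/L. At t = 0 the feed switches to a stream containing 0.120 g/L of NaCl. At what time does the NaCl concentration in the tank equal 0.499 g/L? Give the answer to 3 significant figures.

12.2 min

Species balance: V dC/dt = Q(C_in − C) ⇒ τ = V/Q = 5.5034 min.
C(t) = C_in + (C₀ − C_in) e^(−t/τ). Set C = 0.499 and solve for t:
e^(−t/τ) = (C − C_in)/(C₀ − C_in) = (0.499 − 0.120)/(3.57 − 0.120) = 0.10986
t = −τ ln(…) = 5.5034 × 2.2086 = 12.155 min.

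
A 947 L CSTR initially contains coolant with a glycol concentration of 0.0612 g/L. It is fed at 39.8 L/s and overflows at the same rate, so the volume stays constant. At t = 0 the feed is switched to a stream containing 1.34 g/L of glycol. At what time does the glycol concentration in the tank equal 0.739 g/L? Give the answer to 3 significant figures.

Species balance: V dC/dt = Q(C_in − C) ⇒ τ = V/Q = 23.794 s.
C(t) = C_in + (C₀ − C_in) e^(−t/τ). Set C = 0.739 and solve for t:
e^(−t/τ) = (C − C_in)/(C₀ − C_in) = (0.739 − 1.34)/(0.0612 − 1.34) = 0.46997
t = −τ ln(…) = 23.794 × 0.75508 = 17.966 s.

18.0 s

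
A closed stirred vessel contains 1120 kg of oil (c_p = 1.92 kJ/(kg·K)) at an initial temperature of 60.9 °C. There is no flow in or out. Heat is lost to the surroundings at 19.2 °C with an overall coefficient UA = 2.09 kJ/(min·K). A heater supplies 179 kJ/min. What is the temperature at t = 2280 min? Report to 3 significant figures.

Lumped-capacitance energy balance: M c_p dT/dt = UA(T_amb − T) + Q̇.
dT/dt = (T_ss − T)/τ with T_ss = T_amb + Q̇/UA = 19.2 + 179/2.09 = 104.85 °C, τ = M c_p/UA = 1120·1.92/2.09 = 1028.9 min.
T approaches T_ss exponentially: T(t) = T_ss + (T₀ − T_ss) e^(−t/τ).
T(2280) = 104.85 + (-43.946)·0.10905 = 100.05 °C.

100 °C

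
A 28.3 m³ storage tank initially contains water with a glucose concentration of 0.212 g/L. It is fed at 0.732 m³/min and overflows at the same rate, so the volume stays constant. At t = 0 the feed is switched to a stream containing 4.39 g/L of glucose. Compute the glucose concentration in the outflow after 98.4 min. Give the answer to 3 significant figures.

4.06 g/L

Accumulation = in − out for the solute gives V dC/dt = Q(C_in − C).
Time constant τ = V/Q = 28.3/0.732 = 38.661 min.
This is linear first-order; C(t) = C_in + (C₀ − C_in) e^(−t/τ).
C(98.4) = 4.39 + (0.212 − 4.39)·e^(−98.4/38.661) = 4.39 + (-4.1780)·0.078458 = 4.0622 g/L.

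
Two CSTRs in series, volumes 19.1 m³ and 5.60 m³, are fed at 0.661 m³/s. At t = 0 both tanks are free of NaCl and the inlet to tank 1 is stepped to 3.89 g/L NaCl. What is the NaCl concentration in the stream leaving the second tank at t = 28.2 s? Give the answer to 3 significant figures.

1.87 g/L

Each tank obeys Vᵢ dCᵢ/dt = Q(Cᵢ₋₁ − Cᵢ), so τᵢ = Vᵢ/Q.
τ₁ = 19.1/0.661 = 28.896 s; τ₂ = 5.60/0.661 = 8.4720 s.
Solving the cascade with C₁(0)=C₂(0)=0 gives C₂(t) = C_in[1 − (τ₁ e^(−t/τ₁) − τ₂ e^(−t/τ₂))/(τ₁ − τ₂)].
At t = 28.2: e^(−t/τ₁) = 0.37684, e^(−t/τ₂) = 0.035843.
C₂ = 3.89·[1 − (28.896·0.37684 − 8.4720·0.035843)/(20.424)] = 3.89·0.48171 = 1.8738 g/L.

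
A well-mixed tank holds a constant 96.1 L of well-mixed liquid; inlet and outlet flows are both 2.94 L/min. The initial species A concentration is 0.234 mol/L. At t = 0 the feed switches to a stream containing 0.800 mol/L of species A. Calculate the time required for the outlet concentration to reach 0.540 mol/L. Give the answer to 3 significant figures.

25.4 min

Accumulation = in − out for the solute gives V dC/dt = Q(C_in − C), so τ = V/Q = 32.687 min.
C(t) = C_in + (C₀ − C_in) e^(−t/τ). Set C = 0.540 and solve for t:
e^(−t/τ) = (C − C_in)/(C₀ − C_in) = (0.540 − 0.800)/(0.234 − 0.800) = 0.45936
t = −τ ln(…) = 32.687 × 0.77791 = 25.428 min.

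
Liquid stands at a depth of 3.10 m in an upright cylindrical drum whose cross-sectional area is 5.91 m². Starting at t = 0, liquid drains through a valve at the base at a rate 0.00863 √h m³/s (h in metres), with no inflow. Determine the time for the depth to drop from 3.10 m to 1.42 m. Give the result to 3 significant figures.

A dh/dt = −Q_out = −0.00863 √h.
This is separable: 2 d(√h)/dt = −0.00863/A, so √h = √h₀ − (0.00863/(2A)) t.
t = 2A(√h₀ − √h)/0.00863 = 2·5.91·(√3.10 − √1.42)/0.00863
  = 11.820 × (1.7607 − 1.1916) / 0.00863 = 779.39 s.

779 s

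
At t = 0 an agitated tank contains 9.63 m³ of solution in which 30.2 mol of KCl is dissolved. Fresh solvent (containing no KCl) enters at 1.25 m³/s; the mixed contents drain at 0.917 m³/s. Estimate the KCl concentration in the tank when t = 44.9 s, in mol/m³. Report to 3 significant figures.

0.0930 mol/m³

Let m(t) be the amount of KCl. Volume: V(t) = V₀ + (Q_in − Q_out) t = 9.63 + 0.33300 t; V(44.9) = 24.582 m³.
No KCl enters, so dm/dt = −Q_out · (m/V).
Separate: dm/m = −Q_out dt/V(t) ⇒ ln(m/m₀) = −(Q_out/(Q_in−Q_out)) ln(V/V₀).
m = m₀ (V₀/V)^(Q_out/(Q_in−Q_out)) = 30.2 × (9.63/24.582)^(2.7538) = 2.2870 mol.
C = m/V = 2.2870/24.582 = 0.093037 mol/m³.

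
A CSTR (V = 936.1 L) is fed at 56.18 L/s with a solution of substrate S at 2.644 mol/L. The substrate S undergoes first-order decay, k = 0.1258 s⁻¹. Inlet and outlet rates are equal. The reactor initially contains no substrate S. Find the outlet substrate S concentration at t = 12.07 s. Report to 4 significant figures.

V dC/dt = Q(C_in − C) − k V C.
dC/dt = (Q/V) C_in − (Q/V + k) C; effective rate a = Q/V + k = 0.0600150 + 0.1258 = 0.185815 s⁻¹.
C_ss = Q C_in/(Q + kV) = 0.853965 mol/L; C(t) = C_ss + (C₀ − C_ss) e^(−a t).
C(12.07) = 0.853965 + (-0.853965)·e^(−0.185815·12.07) = 0.853965 + (-0.853965)·0.106162 = 0.763306 mol/L.

0.7633 mol/L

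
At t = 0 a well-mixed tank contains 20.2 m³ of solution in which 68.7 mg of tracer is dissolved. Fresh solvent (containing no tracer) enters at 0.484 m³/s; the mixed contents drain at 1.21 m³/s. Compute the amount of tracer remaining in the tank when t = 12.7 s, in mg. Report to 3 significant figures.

Let m(t) be the amount of tracer. Volume: V(t) = V₀ + (Q_in − Q_out) t = 20.2 − 0.72600 t; V(12.7) = 10.980 m³.
Species balance (pure solvent in): dm/dt = −Q_out · m/V(t).
dm/m = −Q_out dt/(V₀ − 0.72600 t); integrating gives ln(m/m₀) = −(Q_out/(Q_in−Q_out)) ln(V/V₀).
m = m₀ (V₀/V)^(Q_out/(Q_in−Q_out)) = 68.7 × (20.2/10.980)^(-1.6667) = 24.871 mg.

24.9 mg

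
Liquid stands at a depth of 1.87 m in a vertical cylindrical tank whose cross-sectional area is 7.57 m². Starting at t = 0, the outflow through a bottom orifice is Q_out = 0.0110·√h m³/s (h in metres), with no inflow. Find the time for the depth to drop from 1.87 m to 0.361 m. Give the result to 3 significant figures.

1060 s

A dh/dt = −Q_out = −0.0110 √h.
This is separable: 2 d(√h)/dt = −0.0110/A, so √h = √h₀ − (0.0110/(2A)) t.
t = 2A(√h₀ − √h)/0.0110 = 2·7.57·(√1.87 − √0.361)/0.0110
  = 15.140 × (1.3675 − 0.60083) / 0.0110 = 1055.2 s.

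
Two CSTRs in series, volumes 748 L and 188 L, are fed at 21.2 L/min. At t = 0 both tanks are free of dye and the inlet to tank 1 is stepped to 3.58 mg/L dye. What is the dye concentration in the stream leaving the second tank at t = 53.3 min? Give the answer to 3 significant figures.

2.53 mg/L

Each tank obeys Vᵢ dCᵢ/dt = Q(Cᵢ₋₁ − Cᵢ), so τᵢ = Vᵢ/Q.
τ₁ = 748/21.2 = 35.283 min; τ₂ = 188/21.2 = 8.8679 min.
Tank 1: C₁ = C_in(1 − e^(−t/τ₁)). Tank 2 (τ₁ ≠ τ₂): C₂ = C_in[1 − (τ₁ e^(−t/τ₁) − τ₂ e^(−t/τ₂))/(τ₁ − τ₂)].
At t = 53.3: e^(−t/τ₁) = 0.22077, e^(−t/τ₂) = 0.0024530.
C₂ = 3.58·[1 − (35.283·0.22077 − 8.8679·0.0024530)/(26.415)] = 3.58·0.70594 = 2.5273 mg/L.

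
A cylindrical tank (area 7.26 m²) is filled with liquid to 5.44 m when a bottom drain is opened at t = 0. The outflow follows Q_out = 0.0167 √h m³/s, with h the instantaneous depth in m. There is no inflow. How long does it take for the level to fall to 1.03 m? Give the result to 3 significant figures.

Mass balance (ρ constant): A dh/dt = −0.0167 √h.
∫ h^(−1/2) dh = −(0.0167/A) ∫ dt, giving 2√h = 2√h₀ − (0.0167/A) t.
t = 2A(√h₀ − √h)/0.0167 = 2·7.26·(√5.44 − √1.03)/0.0167
  = 14.520 × (2.3324 − 1.0149) / 0.0167 = 1145.5 s.

1150 s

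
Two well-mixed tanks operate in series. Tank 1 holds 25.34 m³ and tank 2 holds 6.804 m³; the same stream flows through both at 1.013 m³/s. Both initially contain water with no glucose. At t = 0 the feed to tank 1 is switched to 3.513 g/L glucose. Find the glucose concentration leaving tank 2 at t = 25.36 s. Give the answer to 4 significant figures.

Each tank obeys Vᵢ dCᵢ/dt = Q(Cᵢ₋₁ − Cᵢ), so τᵢ = Vᵢ/Q.
τ₁ = 25.34/1.013 = 25.0148 s; τ₂ = 6.804/1.013 = 6.71668 s.
Solving the cascade with C₁(0)=C₂(0)=0 gives C₂(t) = C_in[1 − (τ₁ e^(−t/τ₁) − τ₂ e^(−t/τ₂))/(τ₁ − τ₂)].
At t = 25.36: e^(−t/τ₁) = 0.362838, e^(−t/τ₂) = 0.0229217.
C₂ = 3.513·[1 − (25.0148·0.362838 − 6.71668·0.0229217)/(18.2981)] = 3.513·0.512389 = 1.80002 g/L.

1.800 g/L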